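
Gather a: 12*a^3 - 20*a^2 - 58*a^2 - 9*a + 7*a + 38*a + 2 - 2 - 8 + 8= 12*a^3 - 78*a^2 + 36*a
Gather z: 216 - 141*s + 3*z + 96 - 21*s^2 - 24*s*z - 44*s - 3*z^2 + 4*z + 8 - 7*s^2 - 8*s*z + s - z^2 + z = -28*s^2 - 184*s - 4*z^2 + z*(8 - 32*s) + 320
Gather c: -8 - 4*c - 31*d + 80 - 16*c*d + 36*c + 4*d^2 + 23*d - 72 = c*(32 - 16*d) + 4*d^2 - 8*d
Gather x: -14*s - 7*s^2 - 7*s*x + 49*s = -7*s^2 - 7*s*x + 35*s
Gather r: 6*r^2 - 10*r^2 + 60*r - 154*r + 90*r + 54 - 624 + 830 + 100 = -4*r^2 - 4*r + 360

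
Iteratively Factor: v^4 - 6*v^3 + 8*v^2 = (v)*(v^3 - 6*v^2 + 8*v) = v^2*(v^2 - 6*v + 8) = v^2*(v - 4)*(v - 2)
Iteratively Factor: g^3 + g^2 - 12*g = (g)*(g^2 + g - 12) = g*(g + 4)*(g - 3)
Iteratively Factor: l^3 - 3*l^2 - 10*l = (l + 2)*(l^2 - 5*l) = (l - 5)*(l + 2)*(l)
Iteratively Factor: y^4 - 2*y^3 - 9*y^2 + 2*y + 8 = (y + 2)*(y^3 - 4*y^2 - y + 4) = (y - 1)*(y + 2)*(y^2 - 3*y - 4) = (y - 4)*(y - 1)*(y + 2)*(y + 1)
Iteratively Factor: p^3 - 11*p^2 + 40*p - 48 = (p - 3)*(p^2 - 8*p + 16) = (p - 4)*(p - 3)*(p - 4)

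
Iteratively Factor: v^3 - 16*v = (v)*(v^2 - 16) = v*(v - 4)*(v + 4)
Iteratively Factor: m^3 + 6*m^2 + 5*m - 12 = (m + 4)*(m^2 + 2*m - 3) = (m + 3)*(m + 4)*(m - 1)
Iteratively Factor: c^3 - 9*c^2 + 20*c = (c)*(c^2 - 9*c + 20) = c*(c - 4)*(c - 5)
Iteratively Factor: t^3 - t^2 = (t)*(t^2 - t) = t*(t - 1)*(t)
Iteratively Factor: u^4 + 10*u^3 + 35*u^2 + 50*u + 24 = (u + 1)*(u^3 + 9*u^2 + 26*u + 24) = (u + 1)*(u + 2)*(u^2 + 7*u + 12) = (u + 1)*(u + 2)*(u + 4)*(u + 3)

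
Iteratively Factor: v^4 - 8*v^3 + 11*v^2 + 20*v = (v - 4)*(v^3 - 4*v^2 - 5*v) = (v - 4)*(v + 1)*(v^2 - 5*v) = (v - 5)*(v - 4)*(v + 1)*(v)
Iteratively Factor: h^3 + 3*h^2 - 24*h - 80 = (h + 4)*(h^2 - h - 20) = (h + 4)^2*(h - 5)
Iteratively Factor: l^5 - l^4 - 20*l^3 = (l - 5)*(l^4 + 4*l^3) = l*(l - 5)*(l^3 + 4*l^2) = l^2*(l - 5)*(l^2 + 4*l) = l^3*(l - 5)*(l + 4)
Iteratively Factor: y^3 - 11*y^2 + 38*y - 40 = (y - 4)*(y^2 - 7*y + 10) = (y - 4)*(y - 2)*(y - 5)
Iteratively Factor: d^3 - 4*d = (d - 2)*(d^2 + 2*d) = (d - 2)*(d + 2)*(d)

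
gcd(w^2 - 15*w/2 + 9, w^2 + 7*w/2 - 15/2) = w - 3/2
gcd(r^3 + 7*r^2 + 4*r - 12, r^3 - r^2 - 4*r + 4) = r^2 + r - 2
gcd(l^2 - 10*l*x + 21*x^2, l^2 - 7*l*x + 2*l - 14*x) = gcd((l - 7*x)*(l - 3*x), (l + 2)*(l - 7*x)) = -l + 7*x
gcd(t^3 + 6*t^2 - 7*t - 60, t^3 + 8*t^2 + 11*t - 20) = t^2 + 9*t + 20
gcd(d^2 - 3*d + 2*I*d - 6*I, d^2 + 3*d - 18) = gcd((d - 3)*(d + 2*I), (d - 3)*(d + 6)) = d - 3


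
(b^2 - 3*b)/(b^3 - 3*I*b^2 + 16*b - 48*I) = b*(b - 3)/(b^3 - 3*I*b^2 + 16*b - 48*I)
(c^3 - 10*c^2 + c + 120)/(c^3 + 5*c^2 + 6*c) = (c^2 - 13*c + 40)/(c*(c + 2))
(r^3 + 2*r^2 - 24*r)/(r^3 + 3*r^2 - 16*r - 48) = r*(r + 6)/(r^2 + 7*r + 12)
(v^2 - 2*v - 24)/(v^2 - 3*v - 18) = (v + 4)/(v + 3)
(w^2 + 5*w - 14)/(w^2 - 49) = (w - 2)/(w - 7)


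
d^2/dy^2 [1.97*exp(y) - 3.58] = 1.97*exp(y)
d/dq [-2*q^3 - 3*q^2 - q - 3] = -6*q^2 - 6*q - 1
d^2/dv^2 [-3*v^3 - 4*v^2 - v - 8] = -18*v - 8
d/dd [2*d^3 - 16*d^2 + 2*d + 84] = 6*d^2 - 32*d + 2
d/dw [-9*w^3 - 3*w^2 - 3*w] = -27*w^2 - 6*w - 3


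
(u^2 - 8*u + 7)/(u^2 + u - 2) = (u - 7)/(u + 2)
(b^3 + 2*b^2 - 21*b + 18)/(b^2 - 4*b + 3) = b + 6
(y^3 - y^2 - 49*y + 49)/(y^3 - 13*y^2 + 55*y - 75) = (y^3 - y^2 - 49*y + 49)/(y^3 - 13*y^2 + 55*y - 75)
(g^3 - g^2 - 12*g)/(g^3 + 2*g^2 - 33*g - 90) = g*(g - 4)/(g^2 - g - 30)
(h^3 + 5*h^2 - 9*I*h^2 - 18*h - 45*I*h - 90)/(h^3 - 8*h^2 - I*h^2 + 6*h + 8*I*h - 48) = (h^2 + h*(5 - 6*I) - 30*I)/(h^2 + 2*h*(-4 + I) - 16*I)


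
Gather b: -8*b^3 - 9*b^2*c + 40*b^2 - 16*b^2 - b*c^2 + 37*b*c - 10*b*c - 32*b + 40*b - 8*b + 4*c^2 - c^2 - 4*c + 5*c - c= -8*b^3 + b^2*(24 - 9*c) + b*(-c^2 + 27*c) + 3*c^2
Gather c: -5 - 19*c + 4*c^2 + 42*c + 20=4*c^2 + 23*c + 15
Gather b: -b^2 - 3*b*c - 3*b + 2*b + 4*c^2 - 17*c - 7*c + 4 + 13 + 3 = -b^2 + b*(-3*c - 1) + 4*c^2 - 24*c + 20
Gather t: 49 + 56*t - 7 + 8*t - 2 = 64*t + 40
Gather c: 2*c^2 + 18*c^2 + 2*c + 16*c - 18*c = 20*c^2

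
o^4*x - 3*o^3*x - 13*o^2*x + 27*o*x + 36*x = (o - 4)*(o - 3)*(o + 3)*(o*x + x)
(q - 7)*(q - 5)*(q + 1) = q^3 - 11*q^2 + 23*q + 35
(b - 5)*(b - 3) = b^2 - 8*b + 15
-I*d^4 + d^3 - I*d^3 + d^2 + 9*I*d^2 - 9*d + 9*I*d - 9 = (d - 3)*(d + 3)*(d + I)*(-I*d - I)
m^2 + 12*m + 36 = (m + 6)^2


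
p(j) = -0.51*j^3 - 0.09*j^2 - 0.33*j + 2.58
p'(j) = -1.53*j^2 - 0.18*j - 0.33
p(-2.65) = 12.31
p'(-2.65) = -10.60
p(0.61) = 2.23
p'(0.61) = -1.01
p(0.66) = 2.18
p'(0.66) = -1.12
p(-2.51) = 10.91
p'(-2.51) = -9.52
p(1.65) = -0.50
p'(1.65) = -4.79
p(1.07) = 1.50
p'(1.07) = -2.27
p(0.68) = 2.15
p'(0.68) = -1.16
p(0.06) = 2.56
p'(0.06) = -0.35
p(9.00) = -379.47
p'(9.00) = -125.88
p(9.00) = -379.47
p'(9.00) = -125.88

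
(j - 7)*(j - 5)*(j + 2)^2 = j^4 - 8*j^3 - 9*j^2 + 92*j + 140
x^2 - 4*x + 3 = (x - 3)*(x - 1)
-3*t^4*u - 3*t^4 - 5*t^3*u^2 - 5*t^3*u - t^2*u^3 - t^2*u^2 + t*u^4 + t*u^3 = (-3*t + u)*(t + u)^2*(t*u + t)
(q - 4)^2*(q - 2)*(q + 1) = q^4 - 9*q^3 + 22*q^2 - 32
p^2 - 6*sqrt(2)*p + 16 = (p - 4*sqrt(2))*(p - 2*sqrt(2))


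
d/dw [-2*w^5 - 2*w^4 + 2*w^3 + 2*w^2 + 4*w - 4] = -10*w^4 - 8*w^3 + 6*w^2 + 4*w + 4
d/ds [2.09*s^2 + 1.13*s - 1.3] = 4.18*s + 1.13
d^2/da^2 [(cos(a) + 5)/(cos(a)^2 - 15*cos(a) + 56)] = (-9*(1 - cos(2*a))^2*cos(a) - 35*(1 - cos(2*a))^2 - 30797*cos(a) - 1770*cos(2*a) + 555*cos(3*a) + 2*cos(5*a) + 11850)/(4*(cos(a) - 8)^3*(cos(a) - 7)^3)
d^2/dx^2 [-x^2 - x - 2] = -2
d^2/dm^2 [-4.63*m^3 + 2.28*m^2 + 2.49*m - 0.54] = 4.56 - 27.78*m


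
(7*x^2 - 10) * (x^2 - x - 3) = 7*x^4 - 7*x^3 - 31*x^2 + 10*x + 30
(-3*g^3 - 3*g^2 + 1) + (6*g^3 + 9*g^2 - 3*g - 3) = 3*g^3 + 6*g^2 - 3*g - 2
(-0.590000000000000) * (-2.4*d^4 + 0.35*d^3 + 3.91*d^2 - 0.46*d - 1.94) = 1.416*d^4 - 0.2065*d^3 - 2.3069*d^2 + 0.2714*d + 1.1446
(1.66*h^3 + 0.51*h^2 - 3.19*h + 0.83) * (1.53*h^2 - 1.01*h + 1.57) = 2.5398*h^5 - 0.8963*h^4 - 2.7896*h^3 + 5.2925*h^2 - 5.8466*h + 1.3031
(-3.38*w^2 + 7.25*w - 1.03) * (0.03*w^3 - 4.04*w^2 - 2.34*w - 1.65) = -0.1014*w^5 + 13.8727*w^4 - 21.4117*w^3 - 7.2268*w^2 - 9.5523*w + 1.6995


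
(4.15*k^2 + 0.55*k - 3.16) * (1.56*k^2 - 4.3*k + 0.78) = 6.474*k^4 - 16.987*k^3 - 4.0576*k^2 + 14.017*k - 2.4648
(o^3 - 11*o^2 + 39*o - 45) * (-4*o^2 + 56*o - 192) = -4*o^5 + 100*o^4 - 964*o^3 + 4476*o^2 - 10008*o + 8640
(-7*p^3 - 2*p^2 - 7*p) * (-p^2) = 7*p^5 + 2*p^4 + 7*p^3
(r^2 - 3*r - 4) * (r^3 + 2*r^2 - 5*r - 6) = r^5 - r^4 - 15*r^3 + r^2 + 38*r + 24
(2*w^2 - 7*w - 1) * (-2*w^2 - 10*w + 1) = -4*w^4 - 6*w^3 + 74*w^2 + 3*w - 1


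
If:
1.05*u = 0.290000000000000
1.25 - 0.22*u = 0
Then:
No Solution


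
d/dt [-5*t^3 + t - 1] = 1 - 15*t^2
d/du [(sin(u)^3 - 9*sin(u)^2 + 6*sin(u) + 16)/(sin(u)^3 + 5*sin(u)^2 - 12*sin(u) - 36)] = 2*(7*sin(u)^4 - 18*sin(u)^3 - 39*sin(u)^2 + 244*sin(u) - 12)*cos(u)/((sin(u) - 3)^2*(sin(u) + 2)^2*(sin(u) + 6)^2)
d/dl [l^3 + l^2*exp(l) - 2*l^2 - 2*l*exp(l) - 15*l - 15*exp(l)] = l^2*exp(l) + 3*l^2 - 4*l - 17*exp(l) - 15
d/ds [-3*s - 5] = -3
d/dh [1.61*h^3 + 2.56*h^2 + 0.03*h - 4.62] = 4.83*h^2 + 5.12*h + 0.03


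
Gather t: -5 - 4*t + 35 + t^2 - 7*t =t^2 - 11*t + 30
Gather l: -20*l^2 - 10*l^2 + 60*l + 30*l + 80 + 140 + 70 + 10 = -30*l^2 + 90*l + 300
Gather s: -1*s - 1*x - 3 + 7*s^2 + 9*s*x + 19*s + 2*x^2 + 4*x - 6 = 7*s^2 + s*(9*x + 18) + 2*x^2 + 3*x - 9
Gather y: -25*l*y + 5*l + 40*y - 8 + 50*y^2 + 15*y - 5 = 5*l + 50*y^2 + y*(55 - 25*l) - 13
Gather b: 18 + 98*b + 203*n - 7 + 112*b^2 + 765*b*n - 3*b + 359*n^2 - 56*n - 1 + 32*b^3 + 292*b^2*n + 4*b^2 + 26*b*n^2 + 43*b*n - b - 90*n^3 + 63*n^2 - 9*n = 32*b^3 + b^2*(292*n + 116) + b*(26*n^2 + 808*n + 94) - 90*n^3 + 422*n^2 + 138*n + 10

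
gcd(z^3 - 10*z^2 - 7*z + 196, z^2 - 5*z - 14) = z - 7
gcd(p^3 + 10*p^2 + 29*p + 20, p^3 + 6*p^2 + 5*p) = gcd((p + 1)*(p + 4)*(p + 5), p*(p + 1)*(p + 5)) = p^2 + 6*p + 5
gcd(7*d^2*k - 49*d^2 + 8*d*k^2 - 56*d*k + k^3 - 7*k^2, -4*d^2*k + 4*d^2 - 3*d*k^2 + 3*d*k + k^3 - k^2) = d + k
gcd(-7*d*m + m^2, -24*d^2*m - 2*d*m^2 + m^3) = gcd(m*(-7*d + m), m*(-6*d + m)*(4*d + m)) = m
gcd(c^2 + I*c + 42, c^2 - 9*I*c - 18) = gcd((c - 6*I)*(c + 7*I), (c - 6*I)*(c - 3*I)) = c - 6*I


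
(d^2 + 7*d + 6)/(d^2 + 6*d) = (d + 1)/d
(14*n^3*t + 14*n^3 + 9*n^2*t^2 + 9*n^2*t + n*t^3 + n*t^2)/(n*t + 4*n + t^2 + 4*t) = n*(14*n^2*t + 14*n^2 + 9*n*t^2 + 9*n*t + t^3 + t^2)/(n*t + 4*n + t^2 + 4*t)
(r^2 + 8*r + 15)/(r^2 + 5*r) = (r + 3)/r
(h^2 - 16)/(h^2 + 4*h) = (h - 4)/h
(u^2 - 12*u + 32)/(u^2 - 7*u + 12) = (u - 8)/(u - 3)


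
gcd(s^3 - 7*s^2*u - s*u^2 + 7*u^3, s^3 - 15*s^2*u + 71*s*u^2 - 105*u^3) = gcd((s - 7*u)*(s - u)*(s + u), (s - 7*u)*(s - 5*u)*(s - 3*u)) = s - 7*u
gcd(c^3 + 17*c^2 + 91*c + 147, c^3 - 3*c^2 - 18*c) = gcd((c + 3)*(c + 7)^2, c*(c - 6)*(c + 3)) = c + 3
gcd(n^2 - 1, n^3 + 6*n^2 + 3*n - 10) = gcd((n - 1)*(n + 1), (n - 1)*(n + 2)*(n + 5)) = n - 1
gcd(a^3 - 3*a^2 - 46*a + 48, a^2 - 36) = a + 6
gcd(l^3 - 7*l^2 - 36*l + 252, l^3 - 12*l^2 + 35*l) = l - 7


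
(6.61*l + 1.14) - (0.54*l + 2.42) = 6.07*l - 1.28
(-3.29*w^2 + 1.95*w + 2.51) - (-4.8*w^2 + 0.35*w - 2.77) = 1.51*w^2 + 1.6*w + 5.28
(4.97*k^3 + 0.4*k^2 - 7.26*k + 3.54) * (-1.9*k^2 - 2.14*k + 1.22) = -9.443*k^5 - 11.3958*k^4 + 19.0014*k^3 + 9.2984*k^2 - 16.4328*k + 4.3188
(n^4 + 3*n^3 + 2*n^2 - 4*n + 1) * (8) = 8*n^4 + 24*n^3 + 16*n^2 - 32*n + 8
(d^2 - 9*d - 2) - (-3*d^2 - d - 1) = 4*d^2 - 8*d - 1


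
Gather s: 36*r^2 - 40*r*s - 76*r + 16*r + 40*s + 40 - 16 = 36*r^2 - 60*r + s*(40 - 40*r) + 24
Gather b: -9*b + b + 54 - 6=48 - 8*b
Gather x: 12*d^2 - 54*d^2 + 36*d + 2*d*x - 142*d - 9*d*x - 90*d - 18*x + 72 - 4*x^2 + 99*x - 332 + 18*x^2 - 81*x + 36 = -42*d^2 - 7*d*x - 196*d + 14*x^2 - 224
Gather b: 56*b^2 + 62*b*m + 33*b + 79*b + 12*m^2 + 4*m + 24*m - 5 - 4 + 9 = 56*b^2 + b*(62*m + 112) + 12*m^2 + 28*m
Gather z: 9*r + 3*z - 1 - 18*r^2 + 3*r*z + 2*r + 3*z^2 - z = -18*r^2 + 11*r + 3*z^2 + z*(3*r + 2) - 1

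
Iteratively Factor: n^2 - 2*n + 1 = (n - 1)*(n - 1)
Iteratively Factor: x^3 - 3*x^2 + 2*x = (x)*(x^2 - 3*x + 2) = x*(x - 1)*(x - 2)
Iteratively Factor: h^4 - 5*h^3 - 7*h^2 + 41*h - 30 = (h + 3)*(h^3 - 8*h^2 + 17*h - 10) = (h - 2)*(h + 3)*(h^2 - 6*h + 5) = (h - 2)*(h - 1)*(h + 3)*(h - 5)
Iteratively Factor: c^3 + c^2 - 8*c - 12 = (c + 2)*(c^2 - c - 6) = (c + 2)^2*(c - 3)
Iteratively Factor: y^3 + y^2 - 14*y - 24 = (y - 4)*(y^2 + 5*y + 6) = (y - 4)*(y + 3)*(y + 2)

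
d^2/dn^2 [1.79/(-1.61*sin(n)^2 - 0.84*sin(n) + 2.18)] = (18.559436*sin(n)^4 + 7.262388*sin(n)^3 - 1.44596199999999*sin(n)^2 - 11.246928*sin(n) - 15.091132)/(1.61*sin(n)^2 + 0.84*sin(n) - 2.18)^3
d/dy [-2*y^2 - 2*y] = -4*y - 2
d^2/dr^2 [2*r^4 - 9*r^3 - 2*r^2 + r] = 24*r^2 - 54*r - 4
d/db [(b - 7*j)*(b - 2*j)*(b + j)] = 3*b^2 - 16*b*j + 5*j^2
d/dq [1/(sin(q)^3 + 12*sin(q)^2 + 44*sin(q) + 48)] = (-24*sin(q) + 3*cos(q)^2 - 47)*cos(q)/(sin(q)^3 + 12*sin(q)^2 + 44*sin(q) + 48)^2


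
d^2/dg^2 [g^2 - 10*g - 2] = 2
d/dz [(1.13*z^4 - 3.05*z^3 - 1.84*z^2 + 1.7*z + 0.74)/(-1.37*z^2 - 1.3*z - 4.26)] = (-3.0962*z^5 - 0.2285*z^4 - 11.3252*z^3 + 43.7*z^2 + 17.7044*z - 6.28)/(1.8769*z^4 + 3.562*z^3 + 13.3624*z^2 + 11.076*z + 18.1476)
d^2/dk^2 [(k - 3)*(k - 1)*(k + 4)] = 6*k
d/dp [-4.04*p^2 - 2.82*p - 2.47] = -8.08*p - 2.82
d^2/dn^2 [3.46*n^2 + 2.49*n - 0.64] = 6.92000000000000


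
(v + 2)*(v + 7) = v^2 + 9*v + 14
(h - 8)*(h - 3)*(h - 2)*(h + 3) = h^4 - 10*h^3 + 7*h^2 + 90*h - 144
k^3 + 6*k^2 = k^2*(k + 6)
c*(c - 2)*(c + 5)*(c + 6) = c^4 + 9*c^3 + 8*c^2 - 60*c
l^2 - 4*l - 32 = (l - 8)*(l + 4)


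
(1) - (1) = 0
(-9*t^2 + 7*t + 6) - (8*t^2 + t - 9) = -17*t^2 + 6*t + 15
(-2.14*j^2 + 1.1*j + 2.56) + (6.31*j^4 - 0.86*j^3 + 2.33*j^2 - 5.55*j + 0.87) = 6.31*j^4 - 0.86*j^3 + 0.19*j^2 - 4.45*j + 3.43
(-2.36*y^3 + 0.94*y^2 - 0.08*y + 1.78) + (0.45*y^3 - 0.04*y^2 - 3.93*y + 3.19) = -1.91*y^3 + 0.9*y^2 - 4.01*y + 4.97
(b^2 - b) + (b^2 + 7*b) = 2*b^2 + 6*b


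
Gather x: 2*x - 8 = 2*x - 8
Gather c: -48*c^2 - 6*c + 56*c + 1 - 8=-48*c^2 + 50*c - 7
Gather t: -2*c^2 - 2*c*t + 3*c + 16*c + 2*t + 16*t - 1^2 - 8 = -2*c^2 + 19*c + t*(18 - 2*c) - 9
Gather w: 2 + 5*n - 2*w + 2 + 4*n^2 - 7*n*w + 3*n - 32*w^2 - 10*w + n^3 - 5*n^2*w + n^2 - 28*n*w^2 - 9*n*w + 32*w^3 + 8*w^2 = n^3 + 5*n^2 + 8*n + 32*w^3 + w^2*(-28*n - 24) + w*(-5*n^2 - 16*n - 12) + 4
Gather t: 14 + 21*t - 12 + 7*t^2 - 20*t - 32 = 7*t^2 + t - 30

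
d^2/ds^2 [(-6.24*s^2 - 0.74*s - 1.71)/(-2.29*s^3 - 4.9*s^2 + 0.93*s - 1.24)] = (65.446368*s^6 + 23.2838039999999*s^5 + 237.16614*s^4 + 154.49722*s^3 - 28.20921*s^2 - 102.866556*s + 3.07402200000001)/(12.008989*s^9 + 77.08827*s^8 + 150.317661*s^7 + 74.543872*s^6 + 22.438203*s^5 + 86.186262*s^4 - 24.145125*s^3 + 25.820148*s^2 - 4.289904*s + 1.906624)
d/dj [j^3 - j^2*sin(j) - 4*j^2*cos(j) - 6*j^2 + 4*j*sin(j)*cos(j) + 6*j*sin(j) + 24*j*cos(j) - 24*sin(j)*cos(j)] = 4*j^2*sin(j) - j^2*cos(j) + 3*j^2 - 26*j*sin(j) - 2*j*cos(j) + 4*j*cos(2*j) - 12*j + 6*sin(j) + 2*sin(2*j) + 24*cos(j) - 24*cos(2*j)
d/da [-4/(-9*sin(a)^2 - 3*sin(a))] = -(24/tan(a) + 4*cos(a)/sin(a)^2)/(3*(3*sin(a) + 1)^2)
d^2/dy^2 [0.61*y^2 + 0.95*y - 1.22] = 1.22000000000000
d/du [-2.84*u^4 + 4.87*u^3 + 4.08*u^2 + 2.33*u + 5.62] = -11.36*u^3 + 14.61*u^2 + 8.16*u + 2.33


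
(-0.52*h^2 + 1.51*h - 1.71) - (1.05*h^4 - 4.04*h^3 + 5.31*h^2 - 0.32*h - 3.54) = -1.05*h^4 + 4.04*h^3 - 5.83*h^2 + 1.83*h + 1.83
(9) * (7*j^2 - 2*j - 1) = 63*j^2 - 18*j - 9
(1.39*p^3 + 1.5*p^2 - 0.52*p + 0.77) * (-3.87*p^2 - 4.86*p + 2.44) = -5.3793*p^5 - 12.5604*p^4 - 1.886*p^3 + 3.2073*p^2 - 5.011*p + 1.8788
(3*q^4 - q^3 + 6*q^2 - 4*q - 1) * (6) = 18*q^4 - 6*q^3 + 36*q^2 - 24*q - 6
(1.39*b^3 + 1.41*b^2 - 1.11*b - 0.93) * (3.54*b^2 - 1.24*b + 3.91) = 4.9206*b^5 + 3.2678*b^4 - 0.2429*b^3 + 3.5973*b^2 - 3.1869*b - 3.6363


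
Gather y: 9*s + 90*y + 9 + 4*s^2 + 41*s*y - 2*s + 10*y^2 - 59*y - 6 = 4*s^2 + 7*s + 10*y^2 + y*(41*s + 31) + 3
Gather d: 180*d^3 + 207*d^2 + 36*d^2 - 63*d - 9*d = 180*d^3 + 243*d^2 - 72*d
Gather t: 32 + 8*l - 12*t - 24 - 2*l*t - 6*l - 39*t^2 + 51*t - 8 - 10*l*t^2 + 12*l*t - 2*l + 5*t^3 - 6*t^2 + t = 5*t^3 + t^2*(-10*l - 45) + t*(10*l + 40)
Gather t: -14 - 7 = -21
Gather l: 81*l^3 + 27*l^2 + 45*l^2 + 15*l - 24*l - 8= 81*l^3 + 72*l^2 - 9*l - 8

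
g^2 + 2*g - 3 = (g - 1)*(g + 3)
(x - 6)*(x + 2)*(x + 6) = x^3 + 2*x^2 - 36*x - 72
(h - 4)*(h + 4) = h^2 - 16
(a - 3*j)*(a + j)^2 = a^3 - a^2*j - 5*a*j^2 - 3*j^3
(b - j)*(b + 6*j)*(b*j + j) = b^3*j + 5*b^2*j^2 + b^2*j - 6*b*j^3 + 5*b*j^2 - 6*j^3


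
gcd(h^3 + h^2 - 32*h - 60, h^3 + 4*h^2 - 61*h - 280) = h + 5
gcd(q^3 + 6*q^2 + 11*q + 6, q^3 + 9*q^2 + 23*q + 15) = q^2 + 4*q + 3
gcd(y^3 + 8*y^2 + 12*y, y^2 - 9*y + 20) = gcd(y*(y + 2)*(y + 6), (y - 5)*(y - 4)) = 1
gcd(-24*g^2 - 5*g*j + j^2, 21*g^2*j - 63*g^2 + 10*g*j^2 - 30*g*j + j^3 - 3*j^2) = 3*g + j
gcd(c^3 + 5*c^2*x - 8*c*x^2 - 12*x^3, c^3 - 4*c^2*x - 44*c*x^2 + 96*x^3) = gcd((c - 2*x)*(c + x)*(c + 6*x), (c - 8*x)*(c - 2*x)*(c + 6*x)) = -c^2 - 4*c*x + 12*x^2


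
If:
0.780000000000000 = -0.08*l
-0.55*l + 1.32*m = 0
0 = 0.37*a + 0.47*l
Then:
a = 12.39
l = -9.75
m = -4.06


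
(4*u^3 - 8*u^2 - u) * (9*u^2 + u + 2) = 36*u^5 - 68*u^4 - 9*u^3 - 17*u^2 - 2*u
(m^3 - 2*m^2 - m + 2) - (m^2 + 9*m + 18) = m^3 - 3*m^2 - 10*m - 16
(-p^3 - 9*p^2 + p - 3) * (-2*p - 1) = 2*p^4 + 19*p^3 + 7*p^2 + 5*p + 3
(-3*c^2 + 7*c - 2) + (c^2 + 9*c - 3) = -2*c^2 + 16*c - 5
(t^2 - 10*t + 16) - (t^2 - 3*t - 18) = 34 - 7*t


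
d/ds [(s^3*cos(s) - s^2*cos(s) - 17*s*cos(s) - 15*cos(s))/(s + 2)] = ((s + 2)*(-s^3*sin(s) + s^2*sin(s) + 3*s^2*cos(s) + 17*s*sin(s) - 2*s*cos(s) + 15*sin(s) - 17*cos(s)) + (-s^3 + s^2 + 17*s + 15)*cos(s))/(s + 2)^2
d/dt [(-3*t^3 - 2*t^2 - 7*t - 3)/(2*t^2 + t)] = 3*(-2*t^4 - 2*t^3 + 4*t^2 + 4*t + 1)/(t^2*(4*t^2 + 4*t + 1))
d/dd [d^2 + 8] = 2*d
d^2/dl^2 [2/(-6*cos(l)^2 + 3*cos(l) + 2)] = 6*(-48*sin(l)^4 + 43*sin(l)^2 - 41*cos(l)/2 + 9*cos(3*l)/2 + 19)/(6*sin(l)^2 + 3*cos(l) - 4)^3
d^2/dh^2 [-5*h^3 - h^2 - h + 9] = -30*h - 2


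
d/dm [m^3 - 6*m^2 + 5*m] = 3*m^2 - 12*m + 5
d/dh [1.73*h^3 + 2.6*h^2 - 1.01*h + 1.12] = 5.19*h^2 + 5.2*h - 1.01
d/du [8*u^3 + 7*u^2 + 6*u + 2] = 24*u^2 + 14*u + 6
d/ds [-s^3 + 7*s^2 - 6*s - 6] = -3*s^2 + 14*s - 6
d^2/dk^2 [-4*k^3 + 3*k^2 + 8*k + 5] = 6 - 24*k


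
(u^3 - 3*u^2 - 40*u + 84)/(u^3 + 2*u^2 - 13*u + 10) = (u^2 - u - 42)/(u^2 + 4*u - 5)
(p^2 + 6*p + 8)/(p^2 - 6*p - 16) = (p + 4)/(p - 8)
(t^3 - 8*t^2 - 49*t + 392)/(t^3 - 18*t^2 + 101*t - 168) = (t + 7)/(t - 3)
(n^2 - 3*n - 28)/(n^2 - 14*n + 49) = (n + 4)/(n - 7)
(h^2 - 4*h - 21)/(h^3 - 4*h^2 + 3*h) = (h^2 - 4*h - 21)/(h*(h^2 - 4*h + 3))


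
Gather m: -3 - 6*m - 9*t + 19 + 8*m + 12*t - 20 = 2*m + 3*t - 4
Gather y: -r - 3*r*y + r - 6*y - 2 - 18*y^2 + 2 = -18*y^2 + y*(-3*r - 6)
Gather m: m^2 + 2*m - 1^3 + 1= m^2 + 2*m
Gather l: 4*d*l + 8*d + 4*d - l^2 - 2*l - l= 12*d - l^2 + l*(4*d - 3)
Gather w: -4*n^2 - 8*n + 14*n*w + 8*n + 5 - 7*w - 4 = -4*n^2 + w*(14*n - 7) + 1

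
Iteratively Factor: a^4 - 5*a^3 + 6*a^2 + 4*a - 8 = (a + 1)*(a^3 - 6*a^2 + 12*a - 8) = (a - 2)*(a + 1)*(a^2 - 4*a + 4) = (a - 2)^2*(a + 1)*(a - 2)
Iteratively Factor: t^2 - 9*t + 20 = (t - 4)*(t - 5)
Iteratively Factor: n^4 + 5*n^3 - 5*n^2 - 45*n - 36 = (n - 3)*(n^3 + 8*n^2 + 19*n + 12) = (n - 3)*(n + 1)*(n^2 + 7*n + 12) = (n - 3)*(n + 1)*(n + 3)*(n + 4)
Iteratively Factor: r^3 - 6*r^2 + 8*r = (r - 4)*(r^2 - 2*r) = r*(r - 4)*(r - 2)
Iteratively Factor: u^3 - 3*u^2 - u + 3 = (u + 1)*(u^2 - 4*u + 3) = (u - 1)*(u + 1)*(u - 3)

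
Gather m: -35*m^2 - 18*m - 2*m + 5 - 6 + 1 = -35*m^2 - 20*m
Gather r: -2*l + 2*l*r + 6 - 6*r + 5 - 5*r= -2*l + r*(2*l - 11) + 11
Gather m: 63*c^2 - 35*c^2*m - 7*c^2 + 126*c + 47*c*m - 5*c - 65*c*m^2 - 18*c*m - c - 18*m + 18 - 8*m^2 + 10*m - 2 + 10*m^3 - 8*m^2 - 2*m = 56*c^2 + 120*c + 10*m^3 + m^2*(-65*c - 16) + m*(-35*c^2 + 29*c - 10) + 16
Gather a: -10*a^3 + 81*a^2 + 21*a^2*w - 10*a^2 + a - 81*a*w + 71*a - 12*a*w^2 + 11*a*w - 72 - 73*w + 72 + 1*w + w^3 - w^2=-10*a^3 + a^2*(21*w + 71) + a*(-12*w^2 - 70*w + 72) + w^3 - w^2 - 72*w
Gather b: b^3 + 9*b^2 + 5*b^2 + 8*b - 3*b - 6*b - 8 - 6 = b^3 + 14*b^2 - b - 14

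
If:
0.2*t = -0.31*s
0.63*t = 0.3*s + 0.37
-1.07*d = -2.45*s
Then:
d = -0.66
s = -0.29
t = 0.45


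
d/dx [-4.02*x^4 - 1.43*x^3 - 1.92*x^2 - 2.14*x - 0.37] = -16.08*x^3 - 4.29*x^2 - 3.84*x - 2.14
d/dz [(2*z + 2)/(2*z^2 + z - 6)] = 2*(2*z^2 + z - (z + 1)*(4*z + 1) - 6)/(2*z^2 + z - 6)^2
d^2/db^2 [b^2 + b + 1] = 2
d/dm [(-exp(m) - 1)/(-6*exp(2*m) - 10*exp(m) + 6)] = (-(exp(m) + 1)*(6*exp(m) + 5) + 3*exp(2*m) + 5*exp(m) - 3)*exp(m)/(2*(3*exp(2*m) + 5*exp(m) - 3)^2)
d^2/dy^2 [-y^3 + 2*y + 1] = -6*y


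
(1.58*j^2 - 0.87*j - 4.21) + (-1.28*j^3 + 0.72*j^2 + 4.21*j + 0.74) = -1.28*j^3 + 2.3*j^2 + 3.34*j - 3.47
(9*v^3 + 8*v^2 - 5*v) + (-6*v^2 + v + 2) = 9*v^3 + 2*v^2 - 4*v + 2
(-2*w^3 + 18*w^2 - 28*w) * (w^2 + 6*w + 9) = -2*w^5 + 6*w^4 + 62*w^3 - 6*w^2 - 252*w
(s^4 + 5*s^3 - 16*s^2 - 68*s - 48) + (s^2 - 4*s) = s^4 + 5*s^3 - 15*s^2 - 72*s - 48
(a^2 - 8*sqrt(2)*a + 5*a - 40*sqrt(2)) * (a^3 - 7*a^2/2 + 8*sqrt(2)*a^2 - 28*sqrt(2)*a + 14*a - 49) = a^5 + 3*a^4/2 - 263*a^3/2 - 171*a^2 - 112*sqrt(2)*a^2 - 168*sqrt(2)*a + 1995*a + 1960*sqrt(2)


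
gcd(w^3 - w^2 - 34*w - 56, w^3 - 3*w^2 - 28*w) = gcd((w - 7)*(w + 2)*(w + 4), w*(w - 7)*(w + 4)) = w^2 - 3*w - 28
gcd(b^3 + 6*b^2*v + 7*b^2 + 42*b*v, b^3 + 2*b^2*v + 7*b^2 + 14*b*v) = b^2 + 7*b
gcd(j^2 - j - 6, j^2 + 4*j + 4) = j + 2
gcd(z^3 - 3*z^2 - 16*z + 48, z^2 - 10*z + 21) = z - 3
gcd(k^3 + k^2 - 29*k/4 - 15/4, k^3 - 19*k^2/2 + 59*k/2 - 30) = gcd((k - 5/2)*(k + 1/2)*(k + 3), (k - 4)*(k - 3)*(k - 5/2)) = k - 5/2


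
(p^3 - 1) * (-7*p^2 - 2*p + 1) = -7*p^5 - 2*p^4 + p^3 + 7*p^2 + 2*p - 1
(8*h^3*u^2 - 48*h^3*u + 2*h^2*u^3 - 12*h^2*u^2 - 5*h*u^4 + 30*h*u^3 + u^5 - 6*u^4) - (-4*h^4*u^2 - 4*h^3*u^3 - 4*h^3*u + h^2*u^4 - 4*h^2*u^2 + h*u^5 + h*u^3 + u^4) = 4*h^4*u^2 + 4*h^3*u^3 + 8*h^3*u^2 - 44*h^3*u - h^2*u^4 + 2*h^2*u^3 - 8*h^2*u^2 - h*u^5 - 5*h*u^4 + 29*h*u^3 + u^5 - 7*u^4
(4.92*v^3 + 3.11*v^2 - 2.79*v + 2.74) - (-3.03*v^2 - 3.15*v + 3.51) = 4.92*v^3 + 6.14*v^2 + 0.36*v - 0.77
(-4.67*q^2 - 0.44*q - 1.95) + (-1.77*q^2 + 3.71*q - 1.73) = -6.44*q^2 + 3.27*q - 3.68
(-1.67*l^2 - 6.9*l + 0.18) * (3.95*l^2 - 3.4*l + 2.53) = -6.5965*l^4 - 21.577*l^3 + 19.9459*l^2 - 18.069*l + 0.4554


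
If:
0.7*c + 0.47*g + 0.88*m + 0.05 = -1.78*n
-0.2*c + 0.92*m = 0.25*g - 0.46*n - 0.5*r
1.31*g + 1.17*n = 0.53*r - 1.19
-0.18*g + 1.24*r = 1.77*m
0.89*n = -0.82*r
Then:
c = -0.87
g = -2.90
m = -0.84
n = 1.50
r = -1.63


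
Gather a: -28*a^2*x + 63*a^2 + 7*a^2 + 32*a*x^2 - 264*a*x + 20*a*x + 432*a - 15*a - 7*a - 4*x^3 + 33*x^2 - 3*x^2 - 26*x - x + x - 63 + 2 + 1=a^2*(70 - 28*x) + a*(32*x^2 - 244*x + 410) - 4*x^3 + 30*x^2 - 26*x - 60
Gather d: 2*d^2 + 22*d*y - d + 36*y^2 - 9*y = 2*d^2 + d*(22*y - 1) + 36*y^2 - 9*y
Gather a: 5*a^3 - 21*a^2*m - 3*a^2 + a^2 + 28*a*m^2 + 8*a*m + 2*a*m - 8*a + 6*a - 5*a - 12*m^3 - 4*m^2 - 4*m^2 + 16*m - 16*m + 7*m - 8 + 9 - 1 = 5*a^3 + a^2*(-21*m - 2) + a*(28*m^2 + 10*m - 7) - 12*m^3 - 8*m^2 + 7*m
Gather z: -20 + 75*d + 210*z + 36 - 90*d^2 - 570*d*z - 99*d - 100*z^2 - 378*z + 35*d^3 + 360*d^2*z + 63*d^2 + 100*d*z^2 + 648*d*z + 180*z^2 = 35*d^3 - 27*d^2 - 24*d + z^2*(100*d + 80) + z*(360*d^2 + 78*d - 168) + 16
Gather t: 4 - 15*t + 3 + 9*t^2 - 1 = 9*t^2 - 15*t + 6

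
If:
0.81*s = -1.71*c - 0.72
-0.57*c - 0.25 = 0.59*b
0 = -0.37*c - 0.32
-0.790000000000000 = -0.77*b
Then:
No Solution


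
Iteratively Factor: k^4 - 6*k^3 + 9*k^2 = (k - 3)*(k^3 - 3*k^2) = k*(k - 3)*(k^2 - 3*k) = k^2*(k - 3)*(k - 3)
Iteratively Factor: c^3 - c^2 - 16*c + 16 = (c - 4)*(c^2 + 3*c - 4) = (c - 4)*(c - 1)*(c + 4)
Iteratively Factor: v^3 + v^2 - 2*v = (v)*(v^2 + v - 2) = v*(v - 1)*(v + 2)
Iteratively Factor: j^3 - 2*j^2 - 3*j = (j - 3)*(j^2 + j) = (j - 3)*(j + 1)*(j)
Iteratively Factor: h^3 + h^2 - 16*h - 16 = (h + 4)*(h^2 - 3*h - 4) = (h - 4)*(h + 4)*(h + 1)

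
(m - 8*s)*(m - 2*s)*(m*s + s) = m^3*s - 10*m^2*s^2 + m^2*s + 16*m*s^3 - 10*m*s^2 + 16*s^3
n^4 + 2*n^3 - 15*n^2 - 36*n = n*(n - 4)*(n + 3)^2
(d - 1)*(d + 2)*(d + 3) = d^3 + 4*d^2 + d - 6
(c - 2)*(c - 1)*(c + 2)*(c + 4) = c^4 + 3*c^3 - 8*c^2 - 12*c + 16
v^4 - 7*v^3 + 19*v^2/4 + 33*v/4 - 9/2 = (v - 6)*(v - 3/2)*(v - 1/2)*(v + 1)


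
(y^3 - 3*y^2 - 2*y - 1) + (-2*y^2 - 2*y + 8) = y^3 - 5*y^2 - 4*y + 7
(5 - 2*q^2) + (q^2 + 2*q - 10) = -q^2 + 2*q - 5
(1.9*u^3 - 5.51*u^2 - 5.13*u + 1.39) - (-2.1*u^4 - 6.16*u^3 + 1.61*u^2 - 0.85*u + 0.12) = 2.1*u^4 + 8.06*u^3 - 7.12*u^2 - 4.28*u + 1.27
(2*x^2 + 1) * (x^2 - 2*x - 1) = 2*x^4 - 4*x^3 - x^2 - 2*x - 1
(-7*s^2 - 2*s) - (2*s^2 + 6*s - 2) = -9*s^2 - 8*s + 2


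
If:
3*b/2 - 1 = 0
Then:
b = 2/3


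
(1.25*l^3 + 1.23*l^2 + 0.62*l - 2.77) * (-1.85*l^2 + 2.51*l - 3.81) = -2.3125*l^5 + 0.862*l^4 - 2.8222*l^3 + 1.9944*l^2 - 9.3149*l + 10.5537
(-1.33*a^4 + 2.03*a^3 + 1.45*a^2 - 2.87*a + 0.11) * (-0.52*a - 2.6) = 0.6916*a^5 + 2.4024*a^4 - 6.032*a^3 - 2.2776*a^2 + 7.4048*a - 0.286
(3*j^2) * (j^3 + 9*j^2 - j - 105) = 3*j^5 + 27*j^4 - 3*j^3 - 315*j^2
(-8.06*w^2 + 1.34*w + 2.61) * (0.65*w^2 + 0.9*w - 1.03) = -5.239*w^4 - 6.383*w^3 + 11.2043*w^2 + 0.9688*w - 2.6883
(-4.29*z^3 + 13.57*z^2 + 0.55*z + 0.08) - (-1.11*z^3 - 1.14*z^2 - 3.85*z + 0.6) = -3.18*z^3 + 14.71*z^2 + 4.4*z - 0.52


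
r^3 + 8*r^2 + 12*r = r*(r + 2)*(r + 6)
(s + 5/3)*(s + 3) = s^2 + 14*s/3 + 5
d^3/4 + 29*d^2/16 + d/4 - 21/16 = (d/4 + 1/4)*(d - 3/4)*(d + 7)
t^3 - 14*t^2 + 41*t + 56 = (t - 8)*(t - 7)*(t + 1)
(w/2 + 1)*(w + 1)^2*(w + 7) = w^4/2 + 11*w^3/2 + 33*w^2/2 + 37*w/2 + 7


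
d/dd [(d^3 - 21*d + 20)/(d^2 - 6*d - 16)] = (d^4 - 12*d^3 - 27*d^2 - 40*d + 456)/(d^4 - 12*d^3 + 4*d^2 + 192*d + 256)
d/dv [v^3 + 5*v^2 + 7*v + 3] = 3*v^2 + 10*v + 7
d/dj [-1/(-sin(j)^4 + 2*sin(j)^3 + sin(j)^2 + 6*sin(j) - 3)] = 8*(sin(4*j) + 15*cos(j) - 3*cos(3*j))/((1 - cos(2*j))^2 - 30*sin(j) + 2*sin(3*j) + 2*cos(2*j) + 10)^2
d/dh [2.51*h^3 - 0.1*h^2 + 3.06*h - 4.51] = 7.53*h^2 - 0.2*h + 3.06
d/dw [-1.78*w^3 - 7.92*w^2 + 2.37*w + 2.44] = -5.34*w^2 - 15.84*w + 2.37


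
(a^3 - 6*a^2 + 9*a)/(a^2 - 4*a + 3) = a*(a - 3)/(a - 1)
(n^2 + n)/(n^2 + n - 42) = n*(n + 1)/(n^2 + n - 42)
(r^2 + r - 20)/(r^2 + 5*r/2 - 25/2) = 2*(r - 4)/(2*r - 5)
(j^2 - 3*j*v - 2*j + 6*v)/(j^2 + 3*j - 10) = (j - 3*v)/(j + 5)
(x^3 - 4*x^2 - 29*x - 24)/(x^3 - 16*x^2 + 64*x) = (x^2 + 4*x + 3)/(x*(x - 8))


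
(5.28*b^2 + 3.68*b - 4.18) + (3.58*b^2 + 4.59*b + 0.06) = 8.86*b^2 + 8.27*b - 4.12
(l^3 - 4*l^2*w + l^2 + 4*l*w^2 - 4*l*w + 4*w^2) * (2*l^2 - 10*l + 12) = 2*l^5 - 8*l^4*w - 8*l^4 + 8*l^3*w^2 + 32*l^3*w + 2*l^3 - 32*l^2*w^2 - 8*l^2*w + 12*l^2 + 8*l*w^2 - 48*l*w + 48*w^2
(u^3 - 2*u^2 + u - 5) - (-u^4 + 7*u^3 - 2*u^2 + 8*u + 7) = u^4 - 6*u^3 - 7*u - 12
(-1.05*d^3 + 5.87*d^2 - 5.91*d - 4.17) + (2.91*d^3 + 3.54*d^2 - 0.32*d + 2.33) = 1.86*d^3 + 9.41*d^2 - 6.23*d - 1.84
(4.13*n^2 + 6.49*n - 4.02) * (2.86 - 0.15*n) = -0.6195*n^3 + 10.8383*n^2 + 19.1644*n - 11.4972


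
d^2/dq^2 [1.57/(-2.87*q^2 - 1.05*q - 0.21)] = (25.863866*q^2 + 9.46239*q - 1.57*(5.74*q + 1.05)*(11.48*q + 2.1) + 1.892478)/(2.87*q^2 + 1.05*q + 0.21)^3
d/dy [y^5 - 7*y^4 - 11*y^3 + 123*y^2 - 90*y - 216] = 5*y^4 - 28*y^3 - 33*y^2 + 246*y - 90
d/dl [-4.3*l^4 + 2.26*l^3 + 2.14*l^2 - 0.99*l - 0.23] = -17.2*l^3 + 6.78*l^2 + 4.28*l - 0.99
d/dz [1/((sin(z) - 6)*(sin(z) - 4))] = 2*(5 - sin(z))*cos(z)/((sin(z) - 6)^2*(sin(z) - 4)^2)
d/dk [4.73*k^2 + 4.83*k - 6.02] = 9.46*k + 4.83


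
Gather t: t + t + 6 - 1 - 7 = 2*t - 2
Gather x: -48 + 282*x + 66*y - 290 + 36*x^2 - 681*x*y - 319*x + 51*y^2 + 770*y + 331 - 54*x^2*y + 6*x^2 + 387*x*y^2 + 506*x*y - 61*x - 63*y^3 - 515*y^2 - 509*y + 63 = x^2*(42 - 54*y) + x*(387*y^2 - 175*y - 98) - 63*y^3 - 464*y^2 + 327*y + 56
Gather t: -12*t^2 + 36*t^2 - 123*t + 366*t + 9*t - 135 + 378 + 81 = 24*t^2 + 252*t + 324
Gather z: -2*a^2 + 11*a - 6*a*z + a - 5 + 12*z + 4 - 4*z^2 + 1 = -2*a^2 + 12*a - 4*z^2 + z*(12 - 6*a)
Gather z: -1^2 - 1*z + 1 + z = 0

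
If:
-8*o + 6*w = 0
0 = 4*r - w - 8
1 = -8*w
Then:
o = -3/32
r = 63/32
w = -1/8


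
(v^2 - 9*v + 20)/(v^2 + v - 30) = (v - 4)/(v + 6)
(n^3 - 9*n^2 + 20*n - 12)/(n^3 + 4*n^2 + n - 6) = (n^2 - 8*n + 12)/(n^2 + 5*n + 6)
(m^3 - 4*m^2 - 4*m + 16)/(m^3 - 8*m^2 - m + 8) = (m^3 - 4*m^2 - 4*m + 16)/(m^3 - 8*m^2 - m + 8)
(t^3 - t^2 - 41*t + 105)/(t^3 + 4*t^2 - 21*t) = (t - 5)/t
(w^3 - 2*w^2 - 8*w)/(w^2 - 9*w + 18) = w*(w^2 - 2*w - 8)/(w^2 - 9*w + 18)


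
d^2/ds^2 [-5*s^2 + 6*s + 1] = -10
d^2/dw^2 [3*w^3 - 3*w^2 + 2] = 18*w - 6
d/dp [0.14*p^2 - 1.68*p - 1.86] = 0.28*p - 1.68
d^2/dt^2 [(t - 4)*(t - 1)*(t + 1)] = 6*t - 8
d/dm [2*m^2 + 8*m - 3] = 4*m + 8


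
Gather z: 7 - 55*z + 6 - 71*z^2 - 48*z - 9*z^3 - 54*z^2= -9*z^3 - 125*z^2 - 103*z + 13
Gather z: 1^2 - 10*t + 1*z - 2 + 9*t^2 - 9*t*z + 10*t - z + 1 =9*t^2 - 9*t*z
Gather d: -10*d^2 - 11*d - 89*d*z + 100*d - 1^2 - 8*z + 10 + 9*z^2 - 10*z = -10*d^2 + d*(89 - 89*z) + 9*z^2 - 18*z + 9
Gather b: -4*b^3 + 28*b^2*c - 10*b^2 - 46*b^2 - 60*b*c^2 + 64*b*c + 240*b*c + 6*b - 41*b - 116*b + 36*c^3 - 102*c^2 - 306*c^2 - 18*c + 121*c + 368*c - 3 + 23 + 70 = -4*b^3 + b^2*(28*c - 56) + b*(-60*c^2 + 304*c - 151) + 36*c^3 - 408*c^2 + 471*c + 90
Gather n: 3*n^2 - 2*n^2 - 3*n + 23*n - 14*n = n^2 + 6*n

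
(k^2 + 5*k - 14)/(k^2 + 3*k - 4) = (k^2 + 5*k - 14)/(k^2 + 3*k - 4)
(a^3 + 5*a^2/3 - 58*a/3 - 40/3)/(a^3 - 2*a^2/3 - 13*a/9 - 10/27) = 9*(a^2 + a - 20)/(9*a^2 - 12*a - 5)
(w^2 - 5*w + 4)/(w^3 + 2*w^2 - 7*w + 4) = (w - 4)/(w^2 + 3*w - 4)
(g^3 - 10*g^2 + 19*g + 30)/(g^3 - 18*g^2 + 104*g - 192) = (g^2 - 4*g - 5)/(g^2 - 12*g + 32)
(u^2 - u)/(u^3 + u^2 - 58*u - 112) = u*(u - 1)/(u^3 + u^2 - 58*u - 112)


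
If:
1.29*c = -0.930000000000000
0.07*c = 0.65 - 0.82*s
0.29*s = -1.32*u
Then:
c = -0.72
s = 0.85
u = -0.19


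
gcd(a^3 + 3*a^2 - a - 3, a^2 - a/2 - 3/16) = 1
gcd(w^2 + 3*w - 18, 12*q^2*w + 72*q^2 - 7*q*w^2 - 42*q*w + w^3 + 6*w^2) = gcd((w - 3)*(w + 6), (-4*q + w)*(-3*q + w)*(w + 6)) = w + 6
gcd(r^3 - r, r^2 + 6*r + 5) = r + 1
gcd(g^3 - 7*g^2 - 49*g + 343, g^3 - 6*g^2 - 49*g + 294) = g^2 - 49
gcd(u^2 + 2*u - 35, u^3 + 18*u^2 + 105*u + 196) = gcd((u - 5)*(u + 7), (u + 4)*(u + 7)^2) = u + 7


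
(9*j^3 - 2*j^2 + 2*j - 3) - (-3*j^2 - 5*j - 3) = 9*j^3 + j^2 + 7*j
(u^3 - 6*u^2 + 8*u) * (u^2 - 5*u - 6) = u^5 - 11*u^4 + 32*u^3 - 4*u^2 - 48*u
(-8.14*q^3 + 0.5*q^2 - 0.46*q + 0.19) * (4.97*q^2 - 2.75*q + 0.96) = -40.4558*q^5 + 24.87*q^4 - 11.4756*q^3 + 2.6893*q^2 - 0.9641*q + 0.1824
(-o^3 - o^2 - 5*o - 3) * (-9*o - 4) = 9*o^4 + 13*o^3 + 49*o^2 + 47*o + 12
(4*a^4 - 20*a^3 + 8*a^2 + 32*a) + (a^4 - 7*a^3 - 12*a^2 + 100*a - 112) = 5*a^4 - 27*a^3 - 4*a^2 + 132*a - 112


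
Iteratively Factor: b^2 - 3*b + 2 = (b - 1)*(b - 2)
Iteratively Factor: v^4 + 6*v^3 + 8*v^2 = (v)*(v^3 + 6*v^2 + 8*v) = v^2*(v^2 + 6*v + 8) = v^2*(v + 4)*(v + 2)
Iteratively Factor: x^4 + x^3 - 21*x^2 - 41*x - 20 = (x + 4)*(x^3 - 3*x^2 - 9*x - 5) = (x + 1)*(x + 4)*(x^2 - 4*x - 5) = (x + 1)^2*(x + 4)*(x - 5)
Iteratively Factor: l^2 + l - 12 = (l - 3)*(l + 4)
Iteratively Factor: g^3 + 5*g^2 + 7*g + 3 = (g + 3)*(g^2 + 2*g + 1) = (g + 1)*(g + 3)*(g + 1)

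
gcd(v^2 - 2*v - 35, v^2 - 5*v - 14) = v - 7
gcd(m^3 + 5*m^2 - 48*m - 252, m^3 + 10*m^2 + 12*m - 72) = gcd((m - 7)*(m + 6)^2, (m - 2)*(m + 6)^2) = m^2 + 12*m + 36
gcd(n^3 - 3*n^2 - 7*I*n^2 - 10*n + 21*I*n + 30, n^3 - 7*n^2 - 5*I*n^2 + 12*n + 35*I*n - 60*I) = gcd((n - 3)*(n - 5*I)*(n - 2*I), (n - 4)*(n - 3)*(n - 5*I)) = n^2 + n*(-3 - 5*I) + 15*I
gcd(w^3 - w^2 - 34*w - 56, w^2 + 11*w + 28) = w + 4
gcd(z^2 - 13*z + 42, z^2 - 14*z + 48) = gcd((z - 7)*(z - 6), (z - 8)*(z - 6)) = z - 6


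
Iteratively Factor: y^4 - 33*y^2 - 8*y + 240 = (y - 3)*(y^3 + 3*y^2 - 24*y - 80) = (y - 3)*(y + 4)*(y^2 - y - 20) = (y - 3)*(y + 4)^2*(y - 5)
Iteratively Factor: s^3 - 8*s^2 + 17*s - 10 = (s - 2)*(s^2 - 6*s + 5) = (s - 5)*(s - 2)*(s - 1)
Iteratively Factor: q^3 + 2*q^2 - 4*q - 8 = (q - 2)*(q^2 + 4*q + 4) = (q - 2)*(q + 2)*(q + 2)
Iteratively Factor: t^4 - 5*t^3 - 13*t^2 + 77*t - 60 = (t - 5)*(t^3 - 13*t + 12) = (t - 5)*(t - 1)*(t^2 + t - 12) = (t - 5)*(t - 1)*(t + 4)*(t - 3)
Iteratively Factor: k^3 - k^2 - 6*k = (k - 3)*(k^2 + 2*k) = (k - 3)*(k + 2)*(k)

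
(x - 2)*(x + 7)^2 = x^3 + 12*x^2 + 21*x - 98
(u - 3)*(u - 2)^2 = u^3 - 7*u^2 + 16*u - 12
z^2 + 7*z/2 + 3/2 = (z + 1/2)*(z + 3)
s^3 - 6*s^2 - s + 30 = (s - 5)*(s - 3)*(s + 2)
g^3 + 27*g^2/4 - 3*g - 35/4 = (g - 5/4)*(g + 1)*(g + 7)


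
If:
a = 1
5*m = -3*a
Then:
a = 1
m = -3/5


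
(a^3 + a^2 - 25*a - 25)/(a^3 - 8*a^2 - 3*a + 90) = (a^2 + 6*a + 5)/(a^2 - 3*a - 18)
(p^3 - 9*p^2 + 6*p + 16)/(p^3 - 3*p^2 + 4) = (p - 8)/(p - 2)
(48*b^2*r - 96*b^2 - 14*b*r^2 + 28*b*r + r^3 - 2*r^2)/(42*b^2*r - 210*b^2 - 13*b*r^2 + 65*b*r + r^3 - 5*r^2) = (-8*b*r + 16*b + r^2 - 2*r)/(-7*b*r + 35*b + r^2 - 5*r)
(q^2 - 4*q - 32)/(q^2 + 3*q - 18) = (q^2 - 4*q - 32)/(q^2 + 3*q - 18)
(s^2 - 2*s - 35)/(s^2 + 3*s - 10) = (s - 7)/(s - 2)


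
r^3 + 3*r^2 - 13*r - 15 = (r - 3)*(r + 1)*(r + 5)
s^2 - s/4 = s*(s - 1/4)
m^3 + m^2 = m^2*(m + 1)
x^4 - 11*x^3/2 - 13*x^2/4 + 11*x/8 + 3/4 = (x - 6)*(x - 1/2)*(x + 1/2)^2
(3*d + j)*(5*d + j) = 15*d^2 + 8*d*j + j^2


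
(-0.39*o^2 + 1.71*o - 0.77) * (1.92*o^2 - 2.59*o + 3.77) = -0.7488*o^4 + 4.2933*o^3 - 7.3776*o^2 + 8.441*o - 2.9029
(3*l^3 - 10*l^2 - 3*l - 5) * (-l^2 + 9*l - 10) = -3*l^5 + 37*l^4 - 117*l^3 + 78*l^2 - 15*l + 50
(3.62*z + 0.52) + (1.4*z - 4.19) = 5.02*z - 3.67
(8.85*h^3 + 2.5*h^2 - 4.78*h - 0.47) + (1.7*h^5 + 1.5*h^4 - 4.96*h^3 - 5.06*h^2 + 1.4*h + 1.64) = 1.7*h^5 + 1.5*h^4 + 3.89*h^3 - 2.56*h^2 - 3.38*h + 1.17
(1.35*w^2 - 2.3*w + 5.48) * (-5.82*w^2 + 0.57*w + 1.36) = -7.857*w^4 + 14.1555*w^3 - 31.3686*w^2 - 0.00439999999999996*w + 7.4528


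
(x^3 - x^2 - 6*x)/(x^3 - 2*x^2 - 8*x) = (x - 3)/(x - 4)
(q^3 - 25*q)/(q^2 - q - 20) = q*(q + 5)/(q + 4)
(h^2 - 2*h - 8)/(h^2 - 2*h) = (h^2 - 2*h - 8)/(h*(h - 2))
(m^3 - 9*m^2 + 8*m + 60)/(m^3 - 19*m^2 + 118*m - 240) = (m + 2)/(m - 8)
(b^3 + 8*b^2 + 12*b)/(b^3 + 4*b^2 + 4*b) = (b + 6)/(b + 2)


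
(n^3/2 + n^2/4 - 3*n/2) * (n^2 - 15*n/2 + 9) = n^5/2 - 7*n^4/2 + 9*n^3/8 + 27*n^2/2 - 27*n/2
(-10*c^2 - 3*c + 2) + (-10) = -10*c^2 - 3*c - 8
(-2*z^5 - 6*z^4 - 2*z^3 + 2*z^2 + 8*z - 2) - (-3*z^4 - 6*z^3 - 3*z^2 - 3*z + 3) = -2*z^5 - 3*z^4 + 4*z^3 + 5*z^2 + 11*z - 5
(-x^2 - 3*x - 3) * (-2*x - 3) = 2*x^3 + 9*x^2 + 15*x + 9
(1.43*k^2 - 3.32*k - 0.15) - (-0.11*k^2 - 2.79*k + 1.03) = 1.54*k^2 - 0.53*k - 1.18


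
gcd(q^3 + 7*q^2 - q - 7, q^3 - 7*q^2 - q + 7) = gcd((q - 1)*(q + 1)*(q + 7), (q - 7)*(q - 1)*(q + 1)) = q^2 - 1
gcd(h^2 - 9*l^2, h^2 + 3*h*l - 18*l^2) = h - 3*l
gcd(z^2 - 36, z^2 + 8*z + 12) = z + 6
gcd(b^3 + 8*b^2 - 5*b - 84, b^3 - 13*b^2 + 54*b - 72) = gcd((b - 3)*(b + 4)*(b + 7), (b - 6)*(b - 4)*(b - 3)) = b - 3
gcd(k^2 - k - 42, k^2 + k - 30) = k + 6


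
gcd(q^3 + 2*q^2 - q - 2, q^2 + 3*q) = 1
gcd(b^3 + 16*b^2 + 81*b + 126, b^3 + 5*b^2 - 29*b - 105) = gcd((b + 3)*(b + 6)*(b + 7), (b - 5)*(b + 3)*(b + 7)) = b^2 + 10*b + 21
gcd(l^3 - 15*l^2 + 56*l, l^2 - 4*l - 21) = l - 7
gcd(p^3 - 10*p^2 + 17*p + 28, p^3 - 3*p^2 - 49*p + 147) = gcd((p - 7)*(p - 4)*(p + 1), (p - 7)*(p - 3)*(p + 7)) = p - 7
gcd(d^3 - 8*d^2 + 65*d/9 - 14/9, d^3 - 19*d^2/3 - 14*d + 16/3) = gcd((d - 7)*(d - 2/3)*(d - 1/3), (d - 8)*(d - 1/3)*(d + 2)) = d - 1/3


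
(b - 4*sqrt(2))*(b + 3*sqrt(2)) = b^2 - sqrt(2)*b - 24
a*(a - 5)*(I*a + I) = I*a^3 - 4*I*a^2 - 5*I*a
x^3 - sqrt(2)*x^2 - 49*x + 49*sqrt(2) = (x - 7)*(x + 7)*(x - sqrt(2))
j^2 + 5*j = j*(j + 5)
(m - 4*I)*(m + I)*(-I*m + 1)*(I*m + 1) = m^4 - 3*I*m^3 + 5*m^2 - 3*I*m + 4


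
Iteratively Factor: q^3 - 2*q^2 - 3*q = (q + 1)*(q^2 - 3*q) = q*(q + 1)*(q - 3)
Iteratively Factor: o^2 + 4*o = (o)*(o + 4)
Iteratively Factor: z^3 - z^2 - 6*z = (z)*(z^2 - z - 6) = z*(z + 2)*(z - 3)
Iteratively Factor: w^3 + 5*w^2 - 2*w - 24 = (w + 3)*(w^2 + 2*w - 8) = (w - 2)*(w + 3)*(w + 4)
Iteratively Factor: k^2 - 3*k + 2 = (k - 1)*(k - 2)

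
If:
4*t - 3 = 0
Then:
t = 3/4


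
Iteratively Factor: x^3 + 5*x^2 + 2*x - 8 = (x + 2)*(x^2 + 3*x - 4) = (x - 1)*(x + 2)*(x + 4)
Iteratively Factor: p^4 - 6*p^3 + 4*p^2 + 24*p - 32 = (p + 2)*(p^3 - 8*p^2 + 20*p - 16) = (p - 4)*(p + 2)*(p^2 - 4*p + 4) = (p - 4)*(p - 2)*(p + 2)*(p - 2)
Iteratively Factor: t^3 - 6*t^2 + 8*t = (t - 4)*(t^2 - 2*t) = (t - 4)*(t - 2)*(t)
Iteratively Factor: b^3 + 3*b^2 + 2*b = (b + 2)*(b^2 + b) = b*(b + 2)*(b + 1)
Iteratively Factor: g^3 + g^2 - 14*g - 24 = (g - 4)*(g^2 + 5*g + 6) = (g - 4)*(g + 3)*(g + 2)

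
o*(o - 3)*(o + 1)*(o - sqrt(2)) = o^4 - 2*o^3 - sqrt(2)*o^3 - 3*o^2 + 2*sqrt(2)*o^2 + 3*sqrt(2)*o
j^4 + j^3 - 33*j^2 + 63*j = j*(j - 3)^2*(j + 7)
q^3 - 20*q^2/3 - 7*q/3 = q*(q - 7)*(q + 1/3)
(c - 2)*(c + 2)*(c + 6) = c^3 + 6*c^2 - 4*c - 24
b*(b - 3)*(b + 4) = b^3 + b^2 - 12*b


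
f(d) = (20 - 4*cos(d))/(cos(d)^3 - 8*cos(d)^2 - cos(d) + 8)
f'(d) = (20 - 4*cos(d))*(3*sin(d)*cos(d)^2 - 16*sin(d)*cos(d) - sin(d))/(cos(d)^3 - 8*cos(d)^2 - cos(d) + 8)^2 + 4*sin(d)/(cos(d)^3 - 8*cos(d)^2 - cos(d) + 8) = 2*(-163*cos(d) + 23*cos(2*d) - cos(3*d) + 29)/((cos(d) - 8)^2*sin(d)^3)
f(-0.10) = 229.46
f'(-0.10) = 4571.39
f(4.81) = 2.51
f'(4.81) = 0.30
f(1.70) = 2.57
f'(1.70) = 0.85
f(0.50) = 10.07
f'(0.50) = -36.38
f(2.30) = 4.70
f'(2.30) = 8.62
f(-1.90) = 2.86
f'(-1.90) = -2.14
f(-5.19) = 3.05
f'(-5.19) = -2.92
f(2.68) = 13.36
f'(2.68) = 54.07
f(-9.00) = 15.62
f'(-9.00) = -69.45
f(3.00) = 133.83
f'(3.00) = 1878.74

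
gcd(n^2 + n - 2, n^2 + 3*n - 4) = n - 1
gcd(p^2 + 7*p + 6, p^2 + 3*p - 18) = p + 6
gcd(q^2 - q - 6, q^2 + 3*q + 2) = q + 2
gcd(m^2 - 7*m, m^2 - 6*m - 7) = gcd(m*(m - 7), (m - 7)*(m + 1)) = m - 7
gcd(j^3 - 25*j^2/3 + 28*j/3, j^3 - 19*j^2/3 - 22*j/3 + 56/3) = j^2 - 25*j/3 + 28/3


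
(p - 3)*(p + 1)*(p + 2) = p^3 - 7*p - 6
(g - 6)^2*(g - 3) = g^3 - 15*g^2 + 72*g - 108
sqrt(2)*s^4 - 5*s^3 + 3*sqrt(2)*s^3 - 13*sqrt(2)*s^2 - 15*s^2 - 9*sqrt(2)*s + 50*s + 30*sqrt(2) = (s - 2)*(s + 5)*(s - 3*sqrt(2))*(sqrt(2)*s + 1)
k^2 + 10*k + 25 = (k + 5)^2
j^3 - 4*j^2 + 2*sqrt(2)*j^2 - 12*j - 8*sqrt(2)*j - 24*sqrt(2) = (j - 6)*(j + 2)*(j + 2*sqrt(2))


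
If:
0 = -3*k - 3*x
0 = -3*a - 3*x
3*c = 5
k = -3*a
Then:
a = 0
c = 5/3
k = 0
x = 0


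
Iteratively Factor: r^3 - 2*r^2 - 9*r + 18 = (r - 2)*(r^2 - 9) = (r - 2)*(r + 3)*(r - 3)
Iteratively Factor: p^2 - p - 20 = (p + 4)*(p - 5)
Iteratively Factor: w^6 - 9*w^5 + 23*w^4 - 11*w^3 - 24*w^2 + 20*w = (w - 2)*(w^5 - 7*w^4 + 9*w^3 + 7*w^2 - 10*w) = (w - 5)*(w - 2)*(w^4 - 2*w^3 - w^2 + 2*w) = (w - 5)*(w - 2)^2*(w^3 - w) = (w - 5)*(w - 2)^2*(w - 1)*(w^2 + w) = w*(w - 5)*(w - 2)^2*(w - 1)*(w + 1)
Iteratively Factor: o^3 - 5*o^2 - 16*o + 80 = (o - 5)*(o^2 - 16) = (o - 5)*(o + 4)*(o - 4)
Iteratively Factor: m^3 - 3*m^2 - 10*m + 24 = (m + 3)*(m^2 - 6*m + 8) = (m - 2)*(m + 3)*(m - 4)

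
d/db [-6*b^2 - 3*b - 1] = -12*b - 3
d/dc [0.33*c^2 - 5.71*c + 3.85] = 0.66*c - 5.71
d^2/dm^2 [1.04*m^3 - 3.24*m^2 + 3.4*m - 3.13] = 6.24*m - 6.48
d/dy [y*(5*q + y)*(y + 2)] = 10*q*y + 10*q + 3*y^2 + 4*y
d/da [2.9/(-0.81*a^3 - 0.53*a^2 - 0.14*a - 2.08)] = (7.047*a^2 + 3.074*a + 0.406)/(0.81*a^3 + 0.53*a^2 + 0.14*a + 2.08)^2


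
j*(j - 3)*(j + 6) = j^3 + 3*j^2 - 18*j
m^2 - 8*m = m*(m - 8)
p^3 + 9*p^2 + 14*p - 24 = (p - 1)*(p + 4)*(p + 6)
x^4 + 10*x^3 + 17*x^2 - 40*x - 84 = (x - 2)*(x + 2)*(x + 3)*(x + 7)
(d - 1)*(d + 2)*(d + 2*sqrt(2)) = d^3 + d^2 + 2*sqrt(2)*d^2 - 2*d + 2*sqrt(2)*d - 4*sqrt(2)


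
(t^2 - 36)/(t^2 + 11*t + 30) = (t - 6)/(t + 5)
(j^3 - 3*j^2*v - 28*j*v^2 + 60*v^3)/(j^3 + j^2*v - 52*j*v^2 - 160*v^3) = (-j^2 + 8*j*v - 12*v^2)/(-j^2 + 4*j*v + 32*v^2)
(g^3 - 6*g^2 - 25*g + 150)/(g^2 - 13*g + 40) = (g^2 - g - 30)/(g - 8)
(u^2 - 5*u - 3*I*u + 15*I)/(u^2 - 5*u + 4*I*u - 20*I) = (u - 3*I)/(u + 4*I)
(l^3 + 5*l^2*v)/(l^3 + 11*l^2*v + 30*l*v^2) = l/(l + 6*v)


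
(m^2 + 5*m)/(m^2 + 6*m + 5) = m/(m + 1)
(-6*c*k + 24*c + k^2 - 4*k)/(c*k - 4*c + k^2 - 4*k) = (-6*c + k)/(c + k)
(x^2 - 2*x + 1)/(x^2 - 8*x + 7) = (x - 1)/(x - 7)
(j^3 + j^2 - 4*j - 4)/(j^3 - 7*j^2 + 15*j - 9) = (j^3 + j^2 - 4*j - 4)/(j^3 - 7*j^2 + 15*j - 9)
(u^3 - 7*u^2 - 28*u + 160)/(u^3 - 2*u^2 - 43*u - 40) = (u - 4)/(u + 1)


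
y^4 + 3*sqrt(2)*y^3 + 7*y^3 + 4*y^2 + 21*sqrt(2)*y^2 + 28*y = y*(y + 7)*(y + sqrt(2))*(y + 2*sqrt(2))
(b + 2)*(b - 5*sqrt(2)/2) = b^2 - 5*sqrt(2)*b/2 + 2*b - 5*sqrt(2)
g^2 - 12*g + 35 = (g - 7)*(g - 5)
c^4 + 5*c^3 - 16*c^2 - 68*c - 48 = (c - 4)*(c + 1)*(c + 2)*(c + 6)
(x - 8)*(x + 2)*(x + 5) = x^3 - x^2 - 46*x - 80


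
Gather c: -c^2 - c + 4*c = -c^2 + 3*c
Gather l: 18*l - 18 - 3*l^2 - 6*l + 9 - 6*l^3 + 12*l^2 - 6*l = -6*l^3 + 9*l^2 + 6*l - 9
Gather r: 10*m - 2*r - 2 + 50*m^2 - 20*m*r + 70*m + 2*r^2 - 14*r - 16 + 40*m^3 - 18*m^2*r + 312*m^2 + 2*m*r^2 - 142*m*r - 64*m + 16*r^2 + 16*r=40*m^3 + 362*m^2 + 16*m + r^2*(2*m + 18) + r*(-18*m^2 - 162*m) - 18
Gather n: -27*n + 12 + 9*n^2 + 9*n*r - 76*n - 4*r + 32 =9*n^2 + n*(9*r - 103) - 4*r + 44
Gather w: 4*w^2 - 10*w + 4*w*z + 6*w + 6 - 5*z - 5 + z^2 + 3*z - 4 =4*w^2 + w*(4*z - 4) + z^2 - 2*z - 3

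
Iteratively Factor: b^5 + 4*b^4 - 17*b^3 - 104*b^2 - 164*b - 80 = (b - 5)*(b^4 + 9*b^3 + 28*b^2 + 36*b + 16) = (b - 5)*(b + 1)*(b^3 + 8*b^2 + 20*b + 16) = (b - 5)*(b + 1)*(b + 2)*(b^2 + 6*b + 8) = (b - 5)*(b + 1)*(b + 2)*(b + 4)*(b + 2)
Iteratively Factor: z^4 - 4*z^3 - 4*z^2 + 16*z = (z)*(z^3 - 4*z^2 - 4*z + 16) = z*(z - 4)*(z^2 - 4) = z*(z - 4)*(z - 2)*(z + 2)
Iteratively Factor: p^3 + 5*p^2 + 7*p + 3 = (p + 1)*(p^2 + 4*p + 3) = (p + 1)^2*(p + 3)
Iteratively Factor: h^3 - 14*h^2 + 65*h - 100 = (h - 4)*(h^2 - 10*h + 25) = (h - 5)*(h - 4)*(h - 5)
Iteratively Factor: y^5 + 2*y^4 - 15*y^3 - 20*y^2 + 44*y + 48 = (y + 4)*(y^4 - 2*y^3 - 7*y^2 + 8*y + 12) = (y - 3)*(y + 4)*(y^3 + y^2 - 4*y - 4) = (y - 3)*(y + 1)*(y + 4)*(y^2 - 4) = (y - 3)*(y - 2)*(y + 1)*(y + 4)*(y + 2)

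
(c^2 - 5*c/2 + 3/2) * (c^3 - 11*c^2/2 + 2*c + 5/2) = c^5 - 8*c^4 + 69*c^3/4 - 43*c^2/4 - 13*c/4 + 15/4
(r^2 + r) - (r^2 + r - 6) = 6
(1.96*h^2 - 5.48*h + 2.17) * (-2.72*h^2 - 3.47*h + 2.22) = -5.3312*h^4 + 8.1044*h^3 + 17.4644*h^2 - 19.6955*h + 4.8174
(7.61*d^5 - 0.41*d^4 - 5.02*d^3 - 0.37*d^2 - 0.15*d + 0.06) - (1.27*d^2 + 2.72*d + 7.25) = 7.61*d^5 - 0.41*d^4 - 5.02*d^3 - 1.64*d^2 - 2.87*d - 7.19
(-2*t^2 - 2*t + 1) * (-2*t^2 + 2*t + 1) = 4*t^4 - 8*t^2 + 1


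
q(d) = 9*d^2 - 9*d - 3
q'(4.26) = 67.68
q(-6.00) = 375.00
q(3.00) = 51.00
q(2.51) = 31.11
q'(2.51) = 36.18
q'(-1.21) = -30.78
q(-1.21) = 21.07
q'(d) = 18*d - 9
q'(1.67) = 21.06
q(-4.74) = 241.87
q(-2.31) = 65.81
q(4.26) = 121.99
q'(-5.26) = -103.68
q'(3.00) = 45.00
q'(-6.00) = -117.00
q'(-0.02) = -9.36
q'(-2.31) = -50.58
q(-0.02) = -2.82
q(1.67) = 7.07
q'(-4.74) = -94.32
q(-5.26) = 293.35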